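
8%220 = 8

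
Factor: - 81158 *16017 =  - 1299907686 = - 2^1  *  3^1*7^1*11^1*17^1*19^1*31^1 * 281^1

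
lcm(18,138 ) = 414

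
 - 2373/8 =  - 2373/8  =  - 296.62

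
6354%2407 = 1540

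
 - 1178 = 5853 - 7031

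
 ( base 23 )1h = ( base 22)1i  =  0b101000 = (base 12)34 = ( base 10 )40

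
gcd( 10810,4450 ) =10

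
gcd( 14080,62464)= 256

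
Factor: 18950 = 2^1 * 5^2*379^1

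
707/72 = 707/72 = 9.82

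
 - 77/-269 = 77/269=0.29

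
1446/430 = 723/215 = 3.36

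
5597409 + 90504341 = 96101750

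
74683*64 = 4779712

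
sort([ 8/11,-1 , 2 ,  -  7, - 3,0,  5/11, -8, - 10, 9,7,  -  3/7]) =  [ - 10, - 8, - 7, - 3, - 1, - 3/7, 0, 5/11,  8/11,  2 , 7,9 ]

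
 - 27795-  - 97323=69528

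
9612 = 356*27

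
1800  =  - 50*( - 36)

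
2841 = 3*947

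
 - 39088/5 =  - 7818  +  2/5 = -7817.60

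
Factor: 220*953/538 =104830/269 = 2^1*5^1*11^1*269^( - 1)*953^1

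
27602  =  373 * 74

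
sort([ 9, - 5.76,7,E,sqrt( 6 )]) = [ - 5.76,sqrt(6 ) , E,7,9] 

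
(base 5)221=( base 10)61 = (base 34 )1r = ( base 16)3D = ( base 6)141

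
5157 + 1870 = 7027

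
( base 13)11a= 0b11000000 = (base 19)a2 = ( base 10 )192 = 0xc0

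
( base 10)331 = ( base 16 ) 14B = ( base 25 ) d6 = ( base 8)513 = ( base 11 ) 281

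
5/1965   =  1/393 = 0.00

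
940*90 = 84600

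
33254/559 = 59 + 21/43 = 59.49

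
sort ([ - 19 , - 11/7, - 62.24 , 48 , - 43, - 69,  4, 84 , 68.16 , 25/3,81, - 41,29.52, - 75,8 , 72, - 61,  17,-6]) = [ - 75,-69, - 62.24, - 61,  -  43, - 41 , - 19, - 6, - 11/7 , 4,8,25/3,17,29.52, 48,  68.16,72, 81,84] 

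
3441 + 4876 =8317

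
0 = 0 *90251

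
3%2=1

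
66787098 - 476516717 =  - 409729619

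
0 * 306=0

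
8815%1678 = 425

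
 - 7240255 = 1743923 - 8984178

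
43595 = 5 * 8719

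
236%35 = 26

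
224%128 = 96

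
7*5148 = 36036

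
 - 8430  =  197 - 8627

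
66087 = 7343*9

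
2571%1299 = 1272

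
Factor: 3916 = 2^2*11^1*89^1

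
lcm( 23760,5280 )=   47520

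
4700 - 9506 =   -  4806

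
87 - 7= 80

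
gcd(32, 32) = 32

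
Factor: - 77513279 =-109^1*711131^1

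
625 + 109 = 734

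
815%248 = 71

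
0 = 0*810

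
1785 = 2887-1102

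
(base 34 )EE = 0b111101010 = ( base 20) 14A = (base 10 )490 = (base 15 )22a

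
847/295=2+257/295 = 2.87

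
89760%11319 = 10527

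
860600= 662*1300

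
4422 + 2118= 6540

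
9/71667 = 1/7963 = 0.00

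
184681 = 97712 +86969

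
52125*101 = 5264625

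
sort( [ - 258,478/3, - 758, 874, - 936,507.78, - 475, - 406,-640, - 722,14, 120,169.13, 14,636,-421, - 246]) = [ - 936,- 758, - 722,-640, - 475 ,-421, - 406, - 258,  -  246, 14,14,120,478/3,169.13, 507.78, 636,874 ] 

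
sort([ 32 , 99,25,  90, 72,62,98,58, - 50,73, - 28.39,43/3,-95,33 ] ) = [-95, - 50, - 28.39,43/3 , 25,32 , 33,  58,62, 72,73,90 , 98, 99]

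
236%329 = 236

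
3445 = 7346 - 3901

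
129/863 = 129/863 = 0.15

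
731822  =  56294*13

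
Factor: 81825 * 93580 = 2^2*3^1*5^3*1091^1*4679^1=7657183500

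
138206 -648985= - 510779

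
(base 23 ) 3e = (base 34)2F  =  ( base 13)65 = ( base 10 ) 83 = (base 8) 123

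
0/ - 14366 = 0/1 = - 0.00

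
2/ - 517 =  - 1 + 515/517 = - 0.00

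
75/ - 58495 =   -  15/11699 = - 0.00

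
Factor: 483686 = 2^1* 7^1*34549^1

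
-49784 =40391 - 90175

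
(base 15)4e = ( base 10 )74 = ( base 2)1001010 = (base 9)82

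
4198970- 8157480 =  - 3958510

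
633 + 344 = 977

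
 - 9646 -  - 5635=- 4011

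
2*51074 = 102148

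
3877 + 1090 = 4967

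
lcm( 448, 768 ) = 5376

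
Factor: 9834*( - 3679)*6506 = - 235382434716 =- 2^2*3^1*11^1*13^1*149^1*283^1*3253^1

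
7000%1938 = 1186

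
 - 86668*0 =0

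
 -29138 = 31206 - 60344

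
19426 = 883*22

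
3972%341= 221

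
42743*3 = 128229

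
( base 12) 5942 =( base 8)23402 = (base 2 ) 10011100000010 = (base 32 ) 9o2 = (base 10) 9986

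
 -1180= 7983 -9163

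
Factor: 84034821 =3^1  *13^1*59^2*619^1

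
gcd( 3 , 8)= 1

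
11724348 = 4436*2643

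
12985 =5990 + 6995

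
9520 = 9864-344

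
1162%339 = 145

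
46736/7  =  6676 + 4/7=6676.57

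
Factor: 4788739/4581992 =2^ (  -  3) * 572749^( -1) * 4788739^1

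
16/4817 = 16/4817 = 0.00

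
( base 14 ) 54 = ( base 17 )46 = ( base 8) 112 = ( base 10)74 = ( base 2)1001010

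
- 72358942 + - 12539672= -84898614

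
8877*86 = 763422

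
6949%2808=1333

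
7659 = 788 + 6871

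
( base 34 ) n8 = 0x316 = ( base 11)659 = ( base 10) 790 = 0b1100010110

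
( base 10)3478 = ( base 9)4684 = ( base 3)11202211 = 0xd96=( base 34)30A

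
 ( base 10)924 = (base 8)1634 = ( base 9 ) 1236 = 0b1110011100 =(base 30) 10o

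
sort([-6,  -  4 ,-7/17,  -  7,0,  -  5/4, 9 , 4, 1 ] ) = [ - 7,-6,-4 ,  -  5/4, - 7/17, 0,1, 4,9] 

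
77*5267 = 405559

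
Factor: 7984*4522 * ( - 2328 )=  -84049292544 = - 2^8*3^1*7^1*17^1*19^1*97^1 * 499^1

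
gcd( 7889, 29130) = 1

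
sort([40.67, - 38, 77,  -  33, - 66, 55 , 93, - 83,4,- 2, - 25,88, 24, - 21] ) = [ - 83,-66 , - 38, - 33, - 25, - 21, - 2 , 4,  24,  40.67, 55, 77, 88, 93] 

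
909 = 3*303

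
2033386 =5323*382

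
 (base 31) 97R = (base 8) 21275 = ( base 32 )8LT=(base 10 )8893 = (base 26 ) d41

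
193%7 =4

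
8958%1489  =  24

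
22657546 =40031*566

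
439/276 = 439/276  =  1.59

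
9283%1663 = 968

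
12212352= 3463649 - -8748703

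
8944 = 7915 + 1029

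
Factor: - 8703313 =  - 1307^1*6659^1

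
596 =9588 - 8992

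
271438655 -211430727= 60007928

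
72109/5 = 72109/5 = 14421.80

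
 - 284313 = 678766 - 963079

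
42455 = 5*8491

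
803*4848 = 3892944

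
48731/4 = 12182 + 3/4 = 12182.75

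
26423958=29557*894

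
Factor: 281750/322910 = 575/659 = 5^2* 23^1*659^(-1) 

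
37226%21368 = 15858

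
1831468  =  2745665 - 914197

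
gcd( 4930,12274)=34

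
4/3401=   4/3401 = 0.00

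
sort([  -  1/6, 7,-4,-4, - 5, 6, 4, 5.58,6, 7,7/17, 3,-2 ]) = [-5, - 4,-4, - 2, -1/6,7/17, 3,4,5.58,6,6,  7,7 ]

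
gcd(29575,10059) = 7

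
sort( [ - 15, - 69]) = [-69,-15 ]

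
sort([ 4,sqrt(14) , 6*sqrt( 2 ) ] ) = [sqrt ( 14 ),4,  6*sqrt( 2)] 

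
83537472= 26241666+57295806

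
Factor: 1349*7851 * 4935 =3^2*5^1 * 7^1*19^1*47^1*71^1*2617^1=52266580065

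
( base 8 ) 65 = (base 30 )1n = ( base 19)2F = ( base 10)53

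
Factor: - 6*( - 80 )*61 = 29280= 2^5 * 3^1*5^1 * 61^1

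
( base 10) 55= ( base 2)110111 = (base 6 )131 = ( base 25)25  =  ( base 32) 1n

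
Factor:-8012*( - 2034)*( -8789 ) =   -  2^3*3^2*11^1* 17^1*47^1*113^1*2003^1 =- 143229129912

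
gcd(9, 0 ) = 9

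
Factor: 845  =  5^1 *13^2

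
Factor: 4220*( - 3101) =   -  13086220  =  - 2^2* 5^1*7^1*211^1 * 443^1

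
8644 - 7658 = 986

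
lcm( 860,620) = 26660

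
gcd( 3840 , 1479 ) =3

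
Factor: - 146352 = -2^4* 3^1*3049^1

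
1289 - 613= 676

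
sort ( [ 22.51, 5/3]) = [ 5/3,  22.51] 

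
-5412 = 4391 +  - 9803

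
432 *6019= 2600208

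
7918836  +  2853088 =10771924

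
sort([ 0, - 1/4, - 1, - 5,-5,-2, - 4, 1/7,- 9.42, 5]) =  [  -  9.42, - 5,  -  5, - 4, - 2 , - 1,  -  1/4,0,1/7,5 ] 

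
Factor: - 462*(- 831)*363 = 139363686 = 2^1*3^3*7^1*11^3* 277^1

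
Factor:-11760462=-2^1*3^2 * 7^1*93337^1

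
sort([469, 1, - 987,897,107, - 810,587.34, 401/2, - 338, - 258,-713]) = [ - 987, - 810 , - 713, - 338,  -  258,1,107  ,  401/2,469, 587.34,897]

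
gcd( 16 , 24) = 8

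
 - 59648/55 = - 1085 + 27/55 = -1084.51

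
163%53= 4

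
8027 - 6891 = 1136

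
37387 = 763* 49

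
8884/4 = 2221=2221.00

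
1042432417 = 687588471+354843946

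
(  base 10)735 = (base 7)2100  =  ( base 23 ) 18M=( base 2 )1011011111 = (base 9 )1006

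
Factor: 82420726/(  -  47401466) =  - 7^(-1)*17^1*19^( - 2)*29^1*83^( - 1 )*113^( - 1)*83591^1 = - 41210363/23700733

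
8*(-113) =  - 904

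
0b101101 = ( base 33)1c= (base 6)113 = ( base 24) 1L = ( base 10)45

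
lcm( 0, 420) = 0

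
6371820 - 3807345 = 2564475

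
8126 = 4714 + 3412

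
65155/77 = 65155/77 = 846.17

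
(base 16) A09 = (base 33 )2BS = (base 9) 3464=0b101000001001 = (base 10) 2569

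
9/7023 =3/2341=0.00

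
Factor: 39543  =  3^1*7^2*269^1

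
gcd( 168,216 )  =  24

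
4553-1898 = 2655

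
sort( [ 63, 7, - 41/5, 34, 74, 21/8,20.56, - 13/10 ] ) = [-41/5, - 13/10, 21/8, 7, 20.56, 34,63, 74 ]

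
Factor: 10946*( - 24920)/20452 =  - 2^2*5^1*7^1*13^1*89^1 * 421^1 * 5113^(  -  1)  =  -68193580/5113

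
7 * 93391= 653737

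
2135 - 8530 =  -6395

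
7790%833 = 293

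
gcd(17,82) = 1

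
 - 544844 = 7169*(  -  76) 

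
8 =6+2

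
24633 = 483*51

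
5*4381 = 21905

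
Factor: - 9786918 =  - 2^1 * 3^1*1631153^1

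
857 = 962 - 105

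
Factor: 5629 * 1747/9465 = 3^( -1 ) * 5^( - 1)*13^1*433^1 * 631^ ( - 1 )*1747^1 = 9833863/9465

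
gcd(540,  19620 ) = 180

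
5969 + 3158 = 9127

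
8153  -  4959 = 3194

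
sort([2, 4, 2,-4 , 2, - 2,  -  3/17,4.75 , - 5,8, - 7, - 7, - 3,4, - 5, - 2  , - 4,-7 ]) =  [-7, - 7, - 7, - 5, - 5, - 4, - 4, -3 , - 2,-2,-3/17,2 , 2, 2,4, 4, 4.75, 8 ]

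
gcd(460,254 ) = 2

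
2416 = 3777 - 1361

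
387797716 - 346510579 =41287137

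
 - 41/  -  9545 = 41/9545  =  0.00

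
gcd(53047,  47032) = 1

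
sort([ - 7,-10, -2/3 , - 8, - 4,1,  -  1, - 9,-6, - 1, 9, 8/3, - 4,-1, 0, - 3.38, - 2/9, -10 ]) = [ - 10, - 10, - 9, - 8,-7 , - 6 , - 4,-4,-3.38,  -  1 , - 1, -1, -2/3, - 2/9, 0, 1,8/3, 9]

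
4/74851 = 4/74851 = 0.00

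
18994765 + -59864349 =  - 40869584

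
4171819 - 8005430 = -3833611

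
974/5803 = 974/5803 = 0.17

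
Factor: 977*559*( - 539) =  - 294371077 =-7^2*11^1*13^1*43^1*977^1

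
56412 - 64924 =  - 8512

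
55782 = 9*6198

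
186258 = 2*93129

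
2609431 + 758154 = 3367585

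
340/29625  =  68/5925 = 0.01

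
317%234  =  83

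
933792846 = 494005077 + 439787769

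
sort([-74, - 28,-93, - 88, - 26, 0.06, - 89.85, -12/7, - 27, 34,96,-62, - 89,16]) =[ - 93, - 89.85, - 89, - 88, - 74, - 62 ,-28, - 27, - 26, - 12/7,0.06,16, 34,  96]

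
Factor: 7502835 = 3^1*5^1*223^1  *2243^1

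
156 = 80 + 76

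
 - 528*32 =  - 16896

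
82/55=82/55= 1.49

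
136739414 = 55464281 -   -  81275133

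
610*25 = 15250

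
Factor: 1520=2^4*5^1*19^1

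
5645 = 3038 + 2607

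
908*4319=3921652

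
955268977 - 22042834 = 933226143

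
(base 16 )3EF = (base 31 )11f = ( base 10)1007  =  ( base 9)1338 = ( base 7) 2636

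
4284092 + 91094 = 4375186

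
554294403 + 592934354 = 1147228757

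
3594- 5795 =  - 2201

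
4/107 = 4/107 = 0.04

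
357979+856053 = 1214032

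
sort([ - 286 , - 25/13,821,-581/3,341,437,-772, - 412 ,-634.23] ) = [-772 , - 634.23,-412,  -  286,-581/3,-25/13,341, 437, 821]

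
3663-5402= - 1739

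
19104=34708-15604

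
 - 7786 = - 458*17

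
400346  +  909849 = 1310195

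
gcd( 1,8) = 1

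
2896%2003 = 893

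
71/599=71/599 = 0.12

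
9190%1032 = 934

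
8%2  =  0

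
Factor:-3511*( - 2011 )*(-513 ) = - 3^3*19^1*2011^1*3511^1 = - 3622098573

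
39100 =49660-10560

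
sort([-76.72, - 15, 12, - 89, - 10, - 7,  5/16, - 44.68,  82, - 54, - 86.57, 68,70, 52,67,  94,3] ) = [ - 89, - 86.57, - 76.72, - 54 , - 44.68, - 15, - 10,-7, 5/16,3, 12 , 52,67, 68,  70,82,94]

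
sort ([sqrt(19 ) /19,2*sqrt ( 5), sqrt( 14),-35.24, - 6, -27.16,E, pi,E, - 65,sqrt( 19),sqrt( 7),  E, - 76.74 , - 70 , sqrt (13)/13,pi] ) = [ - 76.74,-70,-65,-35.24, - 27.16, -6,sqrt (19)/19,sqrt(13 )/13,sqrt(7 ),E,E,E,pi,pi,sqrt(14), sqrt( 19),2*sqrt ( 5)] 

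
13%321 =13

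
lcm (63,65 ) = 4095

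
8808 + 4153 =12961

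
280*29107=8149960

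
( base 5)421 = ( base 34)39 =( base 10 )111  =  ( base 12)93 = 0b1101111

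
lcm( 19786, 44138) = 573794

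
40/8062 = 20/4031  =  0.00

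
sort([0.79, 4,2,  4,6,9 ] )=[0.79,2,4,4,6, 9]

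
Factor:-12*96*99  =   - 2^7 * 3^4*11^1=- 114048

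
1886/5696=943/2848 = 0.33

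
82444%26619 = 2587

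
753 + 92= 845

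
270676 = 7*38668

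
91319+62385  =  153704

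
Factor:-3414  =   - 2^1 * 3^1*569^1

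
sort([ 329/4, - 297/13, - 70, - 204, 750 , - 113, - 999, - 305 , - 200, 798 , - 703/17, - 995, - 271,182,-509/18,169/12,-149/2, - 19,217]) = [ - 999, - 995, - 305,-271,-204,  -  200,  -  113, - 149/2, -70, - 703/17, - 509/18,-297/13, - 19, 169/12,329/4,182,217 , 750,798 ] 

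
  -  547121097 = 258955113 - 806076210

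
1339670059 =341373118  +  998296941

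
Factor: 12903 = 3^1*11^1*17^1* 23^1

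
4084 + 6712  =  10796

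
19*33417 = 634923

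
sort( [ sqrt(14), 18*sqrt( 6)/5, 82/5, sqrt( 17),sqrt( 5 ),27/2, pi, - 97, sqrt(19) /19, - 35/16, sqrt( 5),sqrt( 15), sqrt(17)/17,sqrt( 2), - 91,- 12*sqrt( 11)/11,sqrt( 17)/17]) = [-97,  -  91, - 12*sqrt( 11)/11 , - 35/16 , sqrt(19 )/19,sqrt(17) /17, sqrt( 17 ) /17, sqrt( 2), sqrt(5),  sqrt( 5 ),pi,sqrt( 14),sqrt(15 ),sqrt( 17 ) , 18 * sqrt( 6)/5,27/2, 82/5] 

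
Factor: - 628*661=-2^2 * 157^1*661^1 = - 415108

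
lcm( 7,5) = 35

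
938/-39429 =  - 1 + 38491/39429 = -0.02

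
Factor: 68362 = 2^1* 7^1*19^1*257^1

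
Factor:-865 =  - 5^1 * 173^1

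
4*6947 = 27788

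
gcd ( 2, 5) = 1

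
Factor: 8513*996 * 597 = 2^2*3^2*83^1*199^1 * 8513^1 = 5061931956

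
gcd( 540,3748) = 4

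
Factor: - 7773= - 3^1*2591^1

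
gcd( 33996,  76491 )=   8499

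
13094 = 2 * 6547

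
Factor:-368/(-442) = 2^3*13^(  -  1) * 17^( - 1 )*23^1 = 184/221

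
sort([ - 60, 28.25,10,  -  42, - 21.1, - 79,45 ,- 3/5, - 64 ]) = [-79, - 64, - 60, - 42, - 21.1, - 3/5, 10 , 28.25 , 45]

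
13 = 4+9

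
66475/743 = 89 + 348/743 = 89.47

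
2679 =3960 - 1281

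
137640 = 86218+51422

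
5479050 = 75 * 73054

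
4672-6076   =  - 1404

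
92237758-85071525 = 7166233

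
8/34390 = 4/17195 =0.00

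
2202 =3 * 734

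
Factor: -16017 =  - 3^1*19^1*281^1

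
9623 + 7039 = 16662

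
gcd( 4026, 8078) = 2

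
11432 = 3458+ 7974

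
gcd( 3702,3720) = 6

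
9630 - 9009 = 621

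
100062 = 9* 11118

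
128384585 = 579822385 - 451437800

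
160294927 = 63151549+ 97143378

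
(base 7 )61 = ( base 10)43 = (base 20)23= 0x2b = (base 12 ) 37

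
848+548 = 1396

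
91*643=58513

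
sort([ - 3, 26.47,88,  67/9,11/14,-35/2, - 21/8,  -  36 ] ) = [ - 36, -35/2, -3, - 21/8 , 11/14, 67/9,26.47,88 ] 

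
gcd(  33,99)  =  33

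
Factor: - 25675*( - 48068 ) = 1234145900 = 2^2*5^2*13^1*61^1 *79^1*197^1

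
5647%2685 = 277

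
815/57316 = 815/57316= 0.01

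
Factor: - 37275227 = -11^1*3388657^1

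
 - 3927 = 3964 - 7891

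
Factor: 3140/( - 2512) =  - 2^( - 2 )*5^1  =  - 5/4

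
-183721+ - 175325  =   - 359046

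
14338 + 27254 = 41592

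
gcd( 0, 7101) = 7101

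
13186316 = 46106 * 286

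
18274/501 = 36 + 238/501=36.48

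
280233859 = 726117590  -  445883731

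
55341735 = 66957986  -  11616251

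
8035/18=446+7/18 = 446.39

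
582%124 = 86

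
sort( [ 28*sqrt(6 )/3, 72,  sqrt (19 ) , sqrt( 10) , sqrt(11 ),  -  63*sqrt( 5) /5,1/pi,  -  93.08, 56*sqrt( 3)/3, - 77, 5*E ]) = [ - 93.08, - 77, - 63 * sqrt(5 )/5,1/pi,sqrt( 10),sqrt ( 11),sqrt( 19 ),  5*E,28*sqrt( 6 )/3,  56*sqrt( 3)/3,  72] 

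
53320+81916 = 135236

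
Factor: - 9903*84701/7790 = -838794003/7790 =- 2^( - 1)*3^1 * 5^( -1 )*19^(- 1 ) * 41^(  -  1 )*3301^1*84701^1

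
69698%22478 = 2264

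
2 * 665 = 1330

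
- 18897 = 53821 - 72718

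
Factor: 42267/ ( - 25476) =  - 73/44 = - 2^ (-2)*11^ ( - 1 )*73^1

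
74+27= 101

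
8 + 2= 10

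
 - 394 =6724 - 7118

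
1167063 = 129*9047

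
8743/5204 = 8743/5204 = 1.68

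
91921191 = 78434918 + 13486273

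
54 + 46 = 100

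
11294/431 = 11294/431 = 26.20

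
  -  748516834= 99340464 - 847857298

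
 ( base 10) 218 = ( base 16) da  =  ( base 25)8i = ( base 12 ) 162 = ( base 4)3122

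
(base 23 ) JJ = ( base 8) 710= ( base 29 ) FL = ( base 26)HE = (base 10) 456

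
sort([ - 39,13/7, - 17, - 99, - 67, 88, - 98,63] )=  [ - 99 , - 98, - 67, - 39, - 17,  13/7,63, 88 ] 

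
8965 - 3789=5176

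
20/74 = 10/37  =  0.27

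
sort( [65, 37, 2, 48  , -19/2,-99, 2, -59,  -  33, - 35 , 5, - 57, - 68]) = [ - 99, - 68, - 59, - 57, - 35,  -  33, - 19/2,2, 2, 5, 37, 48,  65]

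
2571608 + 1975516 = 4547124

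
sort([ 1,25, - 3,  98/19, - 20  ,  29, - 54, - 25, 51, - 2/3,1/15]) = [-54,  -  25, - 20,-3,-2/3,  1/15, 1, 98/19, 25,29,51]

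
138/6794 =69/3397 =0.02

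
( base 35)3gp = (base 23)815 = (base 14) 17a4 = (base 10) 4260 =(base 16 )10A4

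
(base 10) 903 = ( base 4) 32013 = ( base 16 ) 387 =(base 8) 1607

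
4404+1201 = 5605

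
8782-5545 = 3237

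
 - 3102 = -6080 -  - 2978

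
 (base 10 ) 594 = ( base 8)1122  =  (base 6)2430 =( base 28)L6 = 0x252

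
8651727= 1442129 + 7209598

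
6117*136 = 831912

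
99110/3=99110/3 =33036.67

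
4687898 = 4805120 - 117222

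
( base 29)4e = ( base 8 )202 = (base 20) 6A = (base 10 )130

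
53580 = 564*95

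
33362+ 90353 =123715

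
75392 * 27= 2035584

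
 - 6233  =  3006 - 9239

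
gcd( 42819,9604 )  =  7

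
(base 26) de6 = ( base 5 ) 243113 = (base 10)9158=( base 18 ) 1a4e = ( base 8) 21706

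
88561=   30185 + 58376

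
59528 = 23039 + 36489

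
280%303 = 280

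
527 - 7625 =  - 7098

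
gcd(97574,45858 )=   2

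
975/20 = 195/4  =  48.75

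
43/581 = 43/581 = 0.07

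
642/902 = 321/451 = 0.71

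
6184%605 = 134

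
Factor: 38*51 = 2^1*3^1 * 17^1*19^1  =  1938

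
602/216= 2 + 85/108 =2.79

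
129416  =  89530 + 39886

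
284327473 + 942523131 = 1226850604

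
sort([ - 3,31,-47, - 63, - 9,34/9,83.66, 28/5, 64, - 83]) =[ - 83,-63, - 47,  -  9, - 3, 34/9, 28/5, 31,64, 83.66]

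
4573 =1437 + 3136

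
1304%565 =174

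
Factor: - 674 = -2^1 * 337^1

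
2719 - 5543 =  - 2824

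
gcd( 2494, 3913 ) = 43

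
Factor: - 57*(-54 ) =3078 = 2^1*3^4*19^1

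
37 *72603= 2686311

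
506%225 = 56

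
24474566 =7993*3062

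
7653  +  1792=9445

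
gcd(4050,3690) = 90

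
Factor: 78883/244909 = 191/593 = 191^1*593^(-1)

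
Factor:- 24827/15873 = - 3^(-1)*13^( - 1) * 61^1 = - 61/39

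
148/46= 74/23= 3.22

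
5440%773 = 29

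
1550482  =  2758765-1208283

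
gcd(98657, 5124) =1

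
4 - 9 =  - 5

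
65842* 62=4082204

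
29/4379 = 1/151 = 0.01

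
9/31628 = 9/31628 = 0.00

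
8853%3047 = 2759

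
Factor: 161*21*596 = 2015076 = 2^2*3^1 * 7^2*23^1 * 149^1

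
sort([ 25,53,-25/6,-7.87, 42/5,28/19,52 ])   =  [  -  7.87 , - 25/6, 28/19,42/5, 25,52, 53] 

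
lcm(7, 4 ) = 28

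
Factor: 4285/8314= 2^( - 1)*5^1*857^1*4157^( - 1 )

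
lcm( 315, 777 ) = 11655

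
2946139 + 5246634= 8192773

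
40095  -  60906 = - 20811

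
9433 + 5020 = 14453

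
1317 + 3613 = 4930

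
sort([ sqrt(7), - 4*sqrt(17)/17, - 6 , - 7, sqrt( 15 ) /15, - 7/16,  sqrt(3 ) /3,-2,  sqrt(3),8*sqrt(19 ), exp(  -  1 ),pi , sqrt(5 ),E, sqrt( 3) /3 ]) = [ - 7,-6, - 2,-4*sqrt( 17)/17,  -  7/16, sqrt (15)/15, exp( - 1) , sqrt(3 ) /3,sqrt( 3)/3,sqrt(3) , sqrt( 5 ), sqrt( 7 ),  E, pi,8*sqrt(19 )]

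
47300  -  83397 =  - 36097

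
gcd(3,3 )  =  3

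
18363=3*6121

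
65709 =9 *7301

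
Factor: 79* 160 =12640 = 2^5*5^1*79^1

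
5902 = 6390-488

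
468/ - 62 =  - 8  +  14/31 = - 7.55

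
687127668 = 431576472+255551196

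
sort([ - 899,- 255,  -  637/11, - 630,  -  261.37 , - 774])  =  [ - 899,-774, - 630, - 261.37, -255, - 637/11]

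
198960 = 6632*30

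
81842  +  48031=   129873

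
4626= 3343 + 1283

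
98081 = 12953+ 85128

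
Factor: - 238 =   -  2^1*7^1 * 17^1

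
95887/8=11985+7/8 = 11985.88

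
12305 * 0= 0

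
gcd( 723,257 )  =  1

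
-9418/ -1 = 9418 + 0/1 = 9418.00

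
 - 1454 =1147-2601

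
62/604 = 31/302 =0.10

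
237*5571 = 1320327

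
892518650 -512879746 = 379638904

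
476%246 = 230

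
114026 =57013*2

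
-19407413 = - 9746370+-9661043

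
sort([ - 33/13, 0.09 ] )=[  -  33/13,0.09]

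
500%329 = 171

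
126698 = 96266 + 30432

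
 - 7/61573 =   -  7/61573 = - 0.00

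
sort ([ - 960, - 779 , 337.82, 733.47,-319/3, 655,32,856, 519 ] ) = [ - 960, - 779,-319/3, 32, 337.82, 519, 655,733.47, 856] 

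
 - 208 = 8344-8552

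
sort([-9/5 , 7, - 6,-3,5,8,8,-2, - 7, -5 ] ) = [  -  7,-6, - 5, - 3,  -  2, - 9/5,5,7,8,8]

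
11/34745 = 11/34745 = 0.00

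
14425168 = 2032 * 7099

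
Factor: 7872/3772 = 2^4*3^1 * 23^( -1) = 48/23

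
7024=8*878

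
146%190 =146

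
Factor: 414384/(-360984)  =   - 194/169 =-  2^1*13^(-2 )*97^1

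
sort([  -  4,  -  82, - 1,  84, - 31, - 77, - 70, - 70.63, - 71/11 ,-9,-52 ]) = [  -  82,- 77, - 70.63, - 70, - 52, - 31,  -  9,-71/11, - 4, - 1,84]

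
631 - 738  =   - 107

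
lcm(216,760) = 20520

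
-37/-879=37/879= 0.04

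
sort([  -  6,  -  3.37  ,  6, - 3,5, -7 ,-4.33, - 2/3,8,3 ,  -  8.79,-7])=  [- 8.79, - 7, - 7,-6, - 4.33 ,-3.37 ,-3,-2/3 , 3, 5, 6,8 ]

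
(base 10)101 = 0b1100101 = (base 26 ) 3N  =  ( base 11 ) 92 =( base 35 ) 2v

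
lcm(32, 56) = 224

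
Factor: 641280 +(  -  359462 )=281818=2^1 * 140909^1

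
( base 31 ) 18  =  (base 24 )1f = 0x27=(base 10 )39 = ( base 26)1d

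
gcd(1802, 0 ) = 1802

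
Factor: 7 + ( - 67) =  - 60=-2^2*3^1*5^1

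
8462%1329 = 488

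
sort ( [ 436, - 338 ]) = [ - 338, 436 ] 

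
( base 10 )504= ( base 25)K4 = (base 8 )770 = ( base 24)L0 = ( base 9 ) 620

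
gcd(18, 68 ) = 2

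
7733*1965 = 15195345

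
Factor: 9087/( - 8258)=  - 2^( - 1)*3^1 * 13^1*233^1*4129^ (  -  1)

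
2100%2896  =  2100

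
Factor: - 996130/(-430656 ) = 2^(-5) * 3^(-1)*5^1*23^1*61^1 * 71^1*2243^( -1)= 498065/215328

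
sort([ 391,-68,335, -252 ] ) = [-252, - 68, 335,391 ]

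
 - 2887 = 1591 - 4478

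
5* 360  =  1800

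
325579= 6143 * 53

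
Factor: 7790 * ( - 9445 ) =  - 73576550 = - 2^1*5^2 *19^1* 41^1 * 1889^1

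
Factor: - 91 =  - 7^1*13^1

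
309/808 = 309/808 = 0.38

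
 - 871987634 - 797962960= - 1669950594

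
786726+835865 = 1622591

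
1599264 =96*16659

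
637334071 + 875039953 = 1512374024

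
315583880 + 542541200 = 858125080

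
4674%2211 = 252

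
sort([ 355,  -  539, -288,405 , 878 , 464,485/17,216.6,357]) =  [  -  539, -288,485/17,216.6,355,357,405,464,878] 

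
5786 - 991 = 4795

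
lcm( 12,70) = 420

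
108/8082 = 6/449 = 0.01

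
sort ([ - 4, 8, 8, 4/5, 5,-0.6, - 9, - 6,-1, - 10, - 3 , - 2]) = [-10,- 9, - 6,-4, - 3,  -  2,-1,- 0.6, 4/5, 5, 8, 8] 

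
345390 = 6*57565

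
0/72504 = 0 = 0.00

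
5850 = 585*10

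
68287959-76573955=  - 8285996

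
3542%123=98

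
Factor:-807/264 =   -  269/88 =- 2^( - 3) * 11^(  -  1)*269^1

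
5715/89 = 64 +19/89 = 64.21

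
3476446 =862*4033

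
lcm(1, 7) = 7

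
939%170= 89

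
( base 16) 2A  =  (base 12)36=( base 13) 33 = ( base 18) 26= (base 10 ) 42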